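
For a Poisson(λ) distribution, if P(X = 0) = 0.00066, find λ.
λ = 7.3233

For a Poisson(λ) distribution, the PMF at 0 is:
P(X = 0) = λ^0 e^(-λ) / 0! = e^(-λ)

Given P(X = 0) = 0.00066:
e^(-λ) = 0.00066
-λ = ln(0.00066)
λ = -ln(0.00066) = 7.3233

Verification: e^(-7.3233) = 0.00066 ✓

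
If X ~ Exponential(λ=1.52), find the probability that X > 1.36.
0.126540

We have X ~ Exponential(λ=1.52).

P(X > 1.36) = 1 - P(X ≤ 1.36)
                = 1 - F(1.36)
                = 1 - 0.873460
                = 0.126540

So there's approximately a 12.7% chance that X exceeds 1.36.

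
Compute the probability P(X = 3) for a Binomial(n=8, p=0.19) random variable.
0.133929

We have X ~ Binomial(n=8, p=0.19).

For a Binomial distribution, the PMF gives us the probability of each outcome.

Using the PMF formula:
P(X = 3) = 0.133929

Rounded to 4 decimal places: 0.1339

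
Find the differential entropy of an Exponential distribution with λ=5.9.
-0.7750 nats

We have X ~ Exponential(λ=5.9).

The differential entropy measures the uncertainty or information content of the distribution.

For an Exponential distribution with λ=5.9:
h(X) = -0.7750 nats

(In bits, this would be -1.1180 bits.)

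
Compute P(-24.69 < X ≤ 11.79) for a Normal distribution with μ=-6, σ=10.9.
0.905470

We have X ~ Normal(μ=-6, σ=10.9).

To find P(-24.69 < X ≤ 11.79), we use:
P(-24.69 < X ≤ 11.79) = P(X ≤ 11.79) - P(X ≤ -24.69)
                 = F(11.79) - F(-24.69)
                 = 0.948672 - 0.043202
                 = 0.905470

So there's approximately a 90.5% chance that X falls in this range.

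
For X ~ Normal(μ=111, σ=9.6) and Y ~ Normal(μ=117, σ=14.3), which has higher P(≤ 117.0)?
X has higher probability (P(X ≤ 117.0) = 0.7340 > P(Y ≤ 117.0) = 0.5000)

Compute P(≤ 117.0) for each distribution:

X ~ Normal(μ=111, σ=9.6):
P(X ≤ 117.0) = 0.7340

Y ~ Normal(μ=117, σ=14.3):
P(Y ≤ 117.0) = 0.5000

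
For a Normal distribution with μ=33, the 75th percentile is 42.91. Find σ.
σ = 14.6926

For X ~ Normal(μ, σ), the p-th percentile satisfies x = μ + z_p × σ,
where z_p = Φ⁻¹(p) is the standard normal quantile.

Step 1: z_{0.75} = Φ⁻¹(0.75) = 0.6745

Step 2: Solve for σ:
42.91 = 33 + 0.6745 × σ
σ = (42.91 - 33) / 0.6745
σ = 9.91 / 0.6745
σ = 14.6926

Verification: μ + z × σ = 33 + 0.6745 × 14.6926 = 42.91 ✓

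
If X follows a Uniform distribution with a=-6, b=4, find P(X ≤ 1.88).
0.788000

We have X ~ Uniform(a=-6, b=4).

The CDF gives us P(X ≤ k).

Using the CDF:
P(X ≤ 1.88) = 0.788000

This means there's approximately a 78.8% chance that X is at most 1.88.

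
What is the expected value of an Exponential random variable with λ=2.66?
0.3759

We have X ~ Exponential(λ=2.66).

For an Exponential distribution with λ=2.66:
E[X] = 0.3759

This is the expected (average) value of X.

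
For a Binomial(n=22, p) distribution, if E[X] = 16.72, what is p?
p = 0.76

For a Binomial(n, p) distribution:
E[X] = n × p

Given n = 22 and E[X] = 16.72:
16.72 = 22 × p
p = 16.72 / 22 = 0.76

Verification: Binomial(22, 0.76) has E[X] = 16.72 ✓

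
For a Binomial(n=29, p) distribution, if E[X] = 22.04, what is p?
p = 0.76

For a Binomial(n, p) distribution:
E[X] = n × p

Given n = 29 and E[X] = 22.04:
22.04 = 29 × p
p = 22.04 / 29 = 0.76

Verification: Binomial(29, 0.76) has E[X] = 22.04 ✓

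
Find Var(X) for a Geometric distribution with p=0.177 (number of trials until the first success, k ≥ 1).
26.2696

We have X ~ Geometric(p=0.177) (number of trials until the first success, k ≥ 1).

For a Geometric distribution with p=0.177 (number of trials until the first success, k ≥ 1):
Var(X) = 26.2696

The variance measures the spread of the distribution around the mean.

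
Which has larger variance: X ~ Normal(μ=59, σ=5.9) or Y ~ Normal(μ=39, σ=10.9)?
Y has larger variance (118.8100 > 34.8100)

Compute the variance for each distribution:

X ~ Normal(μ=59, σ=5.9):
Var(X) = 34.8100

Y ~ Normal(μ=39, σ=10.9):
Var(Y) = 118.8100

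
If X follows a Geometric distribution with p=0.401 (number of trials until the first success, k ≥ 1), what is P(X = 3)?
0.143879

We have X ~ Geometric(p=0.401) (number of trials until the first success, k ≥ 1).

For a Geometric distribution, the PMF gives us the probability of each outcome.

Using the PMF formula:
P(X = 3) = 0.143879

Rounded to 4 decimal places: 0.1439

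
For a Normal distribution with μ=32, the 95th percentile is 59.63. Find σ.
σ = 16.7978

For X ~ Normal(μ, σ), the p-th percentile satisfies x = μ + z_p × σ,
where z_p = Φ⁻¹(p) is the standard normal quantile.

Step 1: z_{0.95} = Φ⁻¹(0.95) = 1.6449

Step 2: Solve for σ:
59.63 = 32 + 1.6449 × σ
σ = (59.63 - 32) / 1.6449
σ = 27.63 / 1.6449
σ = 16.7978

Verification: μ + z × σ = 32 + 1.6449 × 16.7978 = 59.63 ✓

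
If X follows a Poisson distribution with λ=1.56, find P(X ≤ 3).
0.926603

We have X ~ Poisson(λ=1.56).

The CDF gives us P(X ≤ k).

Using the CDF:
P(X ≤ 3) = 0.926603

This means there's approximately a 92.7% chance that X is at most 3.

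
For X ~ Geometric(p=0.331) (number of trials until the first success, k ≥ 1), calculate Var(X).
6.1062

We have X ~ Geometric(p=0.331) (number of trials until the first success, k ≥ 1).

For a Geometric distribution with p=0.331 (number of trials until the first success, k ≥ 1):
Var(X) = 6.1062

The variance measures the spread of the distribution around the mean.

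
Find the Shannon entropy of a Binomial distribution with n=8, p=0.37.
1.7236 nats

We have X ~ Binomial(n=8, p=0.37).

The Shannon entropy measures the uncertainty or information content of the distribution.

For a Binomial distribution with n=8, p=0.37:
H(X) = 1.7236 nats

(In bits, this would be 2.4866 bits.)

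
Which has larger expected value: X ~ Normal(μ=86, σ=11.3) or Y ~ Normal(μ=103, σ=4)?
Y has larger mean (103.0000 > 86.0000)

Compute the expected value for each distribution:

X ~ Normal(μ=86, σ=11.3):
E[X] = 86.0000

Y ~ Normal(μ=103, σ=4):
E[Y] = 103.0000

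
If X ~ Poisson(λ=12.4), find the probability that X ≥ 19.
0.048691

We have X ~ Poisson(λ=12.4).

For discrete distributions, P(X ≥ 19) = 1 - P(X ≤ 18).

P(X ≤ 18) = 0.951309
P(X ≥ 19) = 1 - 0.951309 = 0.048691

So there's approximately a 4.9% chance that X is at least 19.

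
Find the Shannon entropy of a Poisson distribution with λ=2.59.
1.8504 nats

We have X ~ Poisson(λ=2.59).

The Shannon entropy measures the uncertainty or information content of the distribution.

For a Poisson distribution with λ=2.59:
H(X) = 1.8504 nats

(In bits, this would be 2.6696 bits.)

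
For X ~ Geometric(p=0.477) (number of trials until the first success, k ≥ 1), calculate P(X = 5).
0.035688

We have X ~ Geometric(p=0.477) (number of trials until the first success, k ≥ 1).

For a Geometric distribution, the PMF gives us the probability of each outcome.

Using the PMF formula:
P(X = 5) = 0.035688

Rounded to 4 decimal places: 0.0357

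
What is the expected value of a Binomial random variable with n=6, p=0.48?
2.8800

We have X ~ Binomial(n=6, p=0.48).

For a Binomial distribution with n=6, p=0.48:
E[X] = 2.8800

This is the expected (average) value of X.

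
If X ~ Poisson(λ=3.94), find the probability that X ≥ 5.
0.359443

We have X ~ Poisson(λ=3.94).

For discrete distributions, P(X ≥ 5) = 1 - P(X ≤ 4).

P(X ≤ 4) = 0.640557
P(X ≥ 5) = 1 - 0.640557 = 0.359443

So there's approximately a 35.9% chance that X is at least 5.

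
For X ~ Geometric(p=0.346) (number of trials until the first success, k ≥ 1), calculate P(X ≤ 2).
0.572284

We have X ~ Geometric(p=0.346) (number of trials until the first success, k ≥ 1).

The CDF gives us P(X ≤ k).

Using the CDF:
P(X ≤ 2) = 0.572284

This means there's approximately a 57.2% chance that X is at most 2.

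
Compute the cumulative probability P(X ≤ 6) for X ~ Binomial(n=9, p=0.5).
0.910156

We have X ~ Binomial(n=9, p=0.5).

The CDF gives us P(X ≤ k).

Using the CDF:
P(X ≤ 6) = 0.910156

This means there's approximately a 91.0% chance that X is at most 6.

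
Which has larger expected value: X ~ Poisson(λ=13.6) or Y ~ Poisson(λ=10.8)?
X has larger mean (13.6000 > 10.8000)

Compute the expected value for each distribution:

X ~ Poisson(λ=13.6):
E[X] = 13.6000

Y ~ Poisson(λ=10.8):
E[Y] = 10.8000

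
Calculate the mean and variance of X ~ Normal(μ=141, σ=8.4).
E[X] = 141.0000, Var(X) = 70.5600

We have X ~ Normal(μ=141, σ=8.4).

For a Normal distribution with μ=141, σ=8.4:

Expected value:
E[X] = 141.0000

Variance:
Var(X) = 70.5600

Standard deviation:
σ = √Var(X) = 8.4000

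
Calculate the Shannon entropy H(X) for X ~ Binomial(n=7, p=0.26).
1.5398 nats

We have X ~ Binomial(n=7, p=0.26).

The Shannon entropy measures the uncertainty or information content of the distribution.

For a Binomial distribution with n=7, p=0.26:
H(X) = 1.5398 nats

(In bits, this would be 2.2215 bits.)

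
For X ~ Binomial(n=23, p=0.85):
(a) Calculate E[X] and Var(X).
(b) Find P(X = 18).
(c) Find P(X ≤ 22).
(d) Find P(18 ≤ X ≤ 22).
(a) E[X] = 19.5500, Var(X) = 2.9325
(b) P(X = 18) = 0.137078
(c) P(X ≤ 22) = 0.976197
(d) P(18 ≤ X ≤ 22) = 0.857320

We have X ~ Binomial(n=23, p=0.85).

(a) Moments:
E[X] = 19.5500
Var(X) = 2.9325
σ = √Var(X) = 1.7125

(b) Point probability using PMF:
P(X = 18) = 0.137078

(c) Cumulative probability using CDF:
P(X ≤ 22) = F(22) = 0.976197

(d) Range probability:
P(18 ≤ X ≤ 22) = P(X ≤ 22) - P(X ≤ 17)
                   = F(22) - F(17)
                   = 0.976197 - 0.118877
                   = 0.857320

This means approximately 85.7% of outcomes fall in the interval [18, 22].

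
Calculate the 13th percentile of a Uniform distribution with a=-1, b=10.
0.4300

We have X ~ Uniform(a=-1, b=10).

We want to find x such that P(X ≤ x) = 0.13.

This is the 13th percentile, which means 13% of values fall below this point.

Using the inverse CDF (quantile function):
x = F⁻¹(0.13) = 0.4300

Verification: P(X ≤ 0.4300) = 0.13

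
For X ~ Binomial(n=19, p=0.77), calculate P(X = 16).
0.180036

We have X ~ Binomial(n=19, p=0.77).

For a Binomial distribution, the PMF gives us the probability of each outcome.

Using the PMF formula:
P(X = 16) = 0.180036

Rounded to 4 decimal places: 0.1800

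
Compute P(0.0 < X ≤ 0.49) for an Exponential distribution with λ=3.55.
0.824392

We have X ~ Exponential(λ=3.55).

To find P(0.0 < X ≤ 0.49), we use:
P(0.0 < X ≤ 0.49) = P(X ≤ 0.49) - P(X ≤ 0.0)
                 = F(0.49) - F(0.0)
                 = 0.824392 - 0.000000
                 = 0.824392

So there's approximately a 82.4% chance that X falls in this range.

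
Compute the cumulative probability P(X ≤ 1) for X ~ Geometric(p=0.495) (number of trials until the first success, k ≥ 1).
0.495000

We have X ~ Geometric(p=0.495) (number of trials until the first success, k ≥ 1).

The CDF gives us P(X ≤ k).

Using the CDF:
P(X ≤ 1) = 0.495000

This means there's approximately a 49.5% chance that X is at most 1.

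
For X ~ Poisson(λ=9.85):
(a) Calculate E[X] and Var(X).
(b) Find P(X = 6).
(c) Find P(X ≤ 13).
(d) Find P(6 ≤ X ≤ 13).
(a) E[X] = 9.8500, Var(X) = 9.8500
(b) P(X = 6) = 0.066909
(c) P(X ≤ 13) = 0.875153
(d) P(6 ≤ X ≤ 13) = 0.802175

We have X ~ Poisson(λ=9.85).

(a) Moments:
E[X] = 9.8500
Var(X) = 9.8500
σ = √Var(X) = 3.1385

(b) Point probability using PMF:
P(X = 6) = 0.066909

(c) Cumulative probability using CDF:
P(X ≤ 13) = F(13) = 0.875153

(d) Range probability:
P(6 ≤ X ≤ 13) = P(X ≤ 13) - P(X ≤ 5)
                   = F(13) - F(5)
                   = 0.875153 - 0.072978
                   = 0.802175

This means approximately 80.2% of outcomes fall in the interval [6, 13].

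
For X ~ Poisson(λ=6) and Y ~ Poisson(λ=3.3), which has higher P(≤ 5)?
Y has higher probability (P(Y ≤ 5) = 0.8829 > P(X ≤ 5) = 0.4457)

Compute P(≤ 5) for each distribution:

X ~ Poisson(λ=6):
P(X ≤ 5) = 0.4457

Y ~ Poisson(λ=3.3):
P(Y ≤ 5) = 0.8829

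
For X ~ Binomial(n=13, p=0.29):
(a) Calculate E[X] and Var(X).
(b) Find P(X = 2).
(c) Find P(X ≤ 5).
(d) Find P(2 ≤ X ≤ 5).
(a) E[X] = 3.7700, Var(X) = 2.6767
(b) P(X = 2) = 0.151612
(c) P(X ≤ 5) = 0.854512
(d) P(2 ≤ X ≤ 5) = 0.780997

We have X ~ Binomial(n=13, p=0.29).

(a) Moments:
E[X] = 3.7700
Var(X) = 2.6767
σ = √Var(X) = 1.6361

(b) Point probability using PMF:
P(X = 2) = 0.151612

(c) Cumulative probability using CDF:
P(X ≤ 5) = F(5) = 0.854512

(d) Range probability:
P(2 ≤ X ≤ 5) = P(X ≤ 5) - P(X ≤ 1)
                   = F(5) - F(1)
                   = 0.854512 - 0.073515
                   = 0.780997

This means approximately 78.1% of outcomes fall in the interval [2, 5].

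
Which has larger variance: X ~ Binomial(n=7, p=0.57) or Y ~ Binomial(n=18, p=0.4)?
Y has larger variance (4.3200 > 1.7157)

Compute the variance for each distribution:

X ~ Binomial(n=7, p=0.57):
Var(X) = 1.7157

Y ~ Binomial(n=18, p=0.4):
Var(Y) = 4.3200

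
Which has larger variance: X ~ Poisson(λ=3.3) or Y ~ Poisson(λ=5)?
Y has larger variance (5.0000 > 3.3000)

Compute the variance for each distribution:

X ~ Poisson(λ=3.3):
Var(X) = 3.3000

Y ~ Poisson(λ=5):
Var(Y) = 5.0000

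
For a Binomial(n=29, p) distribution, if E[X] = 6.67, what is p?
p = 0.23

For a Binomial(n, p) distribution:
E[X] = n × p

Given n = 29 and E[X] = 6.67:
6.67 = 29 × p
p = 6.67 / 29 = 0.23

Verification: Binomial(29, 0.23) has E[X] = 6.67 ✓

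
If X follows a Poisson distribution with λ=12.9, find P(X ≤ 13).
0.584037

We have X ~ Poisson(λ=12.9).

The CDF gives us P(X ≤ k).

Using the CDF:
P(X ≤ 13) = 0.584037

This means there's approximately a 58.4% chance that X is at most 13.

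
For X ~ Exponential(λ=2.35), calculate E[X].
0.4255

We have X ~ Exponential(λ=2.35).

For an Exponential distribution with λ=2.35:
E[X] = 0.4255

This is the expected (average) value of X.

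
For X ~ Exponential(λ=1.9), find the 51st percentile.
0.3754

We have X ~ Exponential(λ=1.9).

We want to find x such that P(X ≤ x) = 0.51.

This is the 51st percentile, which means 51% of values fall below this point.

Using the inverse CDF (quantile function):
x = F⁻¹(0.51) = 0.3754

Verification: P(X ≤ 0.3754) = 0.51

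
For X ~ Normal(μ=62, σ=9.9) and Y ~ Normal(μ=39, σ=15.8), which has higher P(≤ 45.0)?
Y has higher probability (P(Y ≤ 45.0) = 0.6479 > P(X ≤ 45.0) = 0.0430)

Compute P(≤ 45.0) for each distribution:

X ~ Normal(μ=62, σ=9.9):
P(X ≤ 45.0) = 0.0430

Y ~ Normal(μ=39, σ=15.8):
P(Y ≤ 45.0) = 0.6479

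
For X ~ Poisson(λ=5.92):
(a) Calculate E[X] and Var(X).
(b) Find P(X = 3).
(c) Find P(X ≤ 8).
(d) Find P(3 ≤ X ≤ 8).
(a) E[X] = 5.9200, Var(X) = 5.9200
(b) P(X = 3) = 0.092852
(c) P(X ≤ 8) = 0.855387
(d) P(3 ≤ X ≤ 8) = 0.789752

We have X ~ Poisson(λ=5.92).

(a) Moments:
E[X] = 5.9200
Var(X) = 5.9200
σ = √Var(X) = 2.4331

(b) Point probability using PMF:
P(X = 3) = 0.092852

(c) Cumulative probability using CDF:
P(X ≤ 8) = F(8) = 0.855387

(d) Range probability:
P(3 ≤ X ≤ 8) = P(X ≤ 8) - P(X ≤ 2)
                   = F(8) - F(2)
                   = 0.855387 - 0.065635
                   = 0.789752

This means approximately 79.0% of outcomes fall in the interval [3, 8].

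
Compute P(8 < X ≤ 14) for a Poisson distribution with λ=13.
0.575374

We have X ~ Poisson(λ=13).

To find P(8 < X ≤ 14), we use:
P(8 < X ≤ 14) = P(X ≤ 14) - P(X ≤ 8)
                 = F(14) - F(8)
                 = 0.675132 - 0.099758
                 = 0.575374

So there's approximately a 57.5% chance that X falls in this range.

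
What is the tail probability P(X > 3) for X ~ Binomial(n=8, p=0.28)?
0.159410

We have X ~ Binomial(n=8, p=0.28).

P(X > 3) = 1 - P(X ≤ 3)
                = 1 - F(3)
                = 1 - 0.840590
                = 0.159410

So there's approximately a 15.9% chance that X exceeds 3.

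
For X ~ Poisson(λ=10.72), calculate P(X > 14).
0.126373

We have X ~ Poisson(λ=10.72).

P(X > 14) = 1 - P(X ≤ 14)
                = 1 - F(14)
                = 1 - 0.873627
                = 0.126373

So there's approximately a 12.6% chance that X exceeds 14.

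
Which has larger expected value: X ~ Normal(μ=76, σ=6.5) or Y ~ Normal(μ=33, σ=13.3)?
X has larger mean (76.0000 > 33.0000)

Compute the expected value for each distribution:

X ~ Normal(μ=76, σ=6.5):
E[X] = 76.0000

Y ~ Normal(μ=33, σ=13.3):
E[Y] = 33.0000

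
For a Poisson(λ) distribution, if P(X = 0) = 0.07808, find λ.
λ = 2.5500

For a Poisson(λ) distribution, the PMF at 0 is:
P(X = 0) = λ^0 e^(-λ) / 0! = e^(-λ)

Given P(X = 0) = 0.07808:
e^(-λ) = 0.07808
-λ = ln(0.07808)
λ = -ln(0.07808) = 2.5500

Verification: e^(-2.5500) = 0.07808 ✓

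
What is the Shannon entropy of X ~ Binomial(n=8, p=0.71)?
1.6513 nats

We have X ~ Binomial(n=8, p=0.71).

The Shannon entropy measures the uncertainty or information content of the distribution.

For a Binomial distribution with n=8, p=0.71:
H(X) = 1.6513 nats

(In bits, this would be 2.3824 bits.)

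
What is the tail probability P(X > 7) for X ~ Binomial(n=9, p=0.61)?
0.078983

We have X ~ Binomial(n=9, p=0.61).

P(X > 7) = 1 - P(X ≤ 7)
                = 1 - F(7)
                = 1 - 0.921017
                = 0.078983

So there's approximately a 7.9% chance that X exceeds 7.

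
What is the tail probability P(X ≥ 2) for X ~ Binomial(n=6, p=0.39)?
0.750844

We have X ~ Binomial(n=6, p=0.39).

For discrete distributions, P(X ≥ 2) = 1 - P(X ≤ 1).

P(X ≤ 1) = 0.249156
P(X ≥ 2) = 1 - 0.249156 = 0.750844

So there's approximately a 75.1% chance that X is at least 2.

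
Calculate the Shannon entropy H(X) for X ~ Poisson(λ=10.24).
2.5735 nats

We have X ~ Poisson(λ=10.24).

The Shannon entropy measures the uncertainty or information content of the distribution.

For a Poisson distribution with λ=10.24:
H(X) = 2.5735 nats

(In bits, this would be 3.7128 bits.)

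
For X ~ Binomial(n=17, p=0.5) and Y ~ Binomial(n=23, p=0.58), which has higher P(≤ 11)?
X has higher probability (P(X ≤ 11) = 0.9283 > P(Y ≤ 11) = 0.2175)

Compute P(≤ 11) for each distribution:

X ~ Binomial(n=17, p=0.5):
P(X ≤ 11) = 0.9283

Y ~ Binomial(n=23, p=0.58):
P(Y ≤ 11) = 0.2175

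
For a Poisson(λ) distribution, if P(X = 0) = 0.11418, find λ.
λ = 2.1700

For a Poisson(λ) distribution, the PMF at 0 is:
P(X = 0) = λ^0 e^(-λ) / 0! = e^(-λ)

Given P(X = 0) = 0.11418:
e^(-λ) = 0.11418
-λ = ln(0.11418)
λ = -ln(0.11418) = 2.1700

Verification: e^(-2.1700) = 0.11418 ✓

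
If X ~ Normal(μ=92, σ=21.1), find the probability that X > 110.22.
0.193929

We have X ~ Normal(μ=92, σ=21.1).

P(X > 110.22) = 1 - P(X ≤ 110.22)
                = 1 - F(110.22)
                = 1 - 0.806071
                = 0.193929

So there's approximately a 19.4% chance that X exceeds 110.22.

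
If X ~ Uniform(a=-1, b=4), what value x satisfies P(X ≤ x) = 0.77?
2.8500

We have X ~ Uniform(a=-1, b=4).

We want to find x such that P(X ≤ x) = 0.77.

This is the 77th percentile, which means 77% of values fall below this point.

Using the inverse CDF (quantile function):
x = F⁻¹(0.77) = 2.8500

Verification: P(X ≤ 2.8500) = 0.77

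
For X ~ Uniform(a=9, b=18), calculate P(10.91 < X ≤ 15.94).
0.558889

We have X ~ Uniform(a=9, b=18).

To find P(10.91 < X ≤ 15.94), we use:
P(10.91 < X ≤ 15.94) = P(X ≤ 15.94) - P(X ≤ 10.91)
                 = F(15.94) - F(10.91)
                 = 0.771111 - 0.212222
                 = 0.558889

So there's approximately a 55.9% chance that X falls in this range.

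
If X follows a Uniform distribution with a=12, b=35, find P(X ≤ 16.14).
0.180000

We have X ~ Uniform(a=12, b=35).

The CDF gives us P(X ≤ k).

Using the CDF:
P(X ≤ 16.14) = 0.180000

This means there's approximately a 18.0% chance that X is at most 16.14.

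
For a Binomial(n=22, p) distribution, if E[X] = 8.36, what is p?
p = 0.38

For a Binomial(n, p) distribution:
E[X] = n × p

Given n = 22 and E[X] = 8.36:
8.36 = 22 × p
p = 8.36 / 22 = 0.38

Verification: Binomial(22, 0.38) has E[X] = 8.36 ✓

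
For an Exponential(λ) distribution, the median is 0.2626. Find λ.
λ = 2.6396

For X ~ Exponential(λ), the CDF is F(x) = 1 - e^(-λx).
The median m satisfies F(m) = 0.5:
1 - e^(-λm) = 0.5
e^(-λm) = 0.5
λm = ln(2)
m = ln(2) / λ

Given m = 0.2626:
λ = ln(2) / 0.2626 = 0.693147 / 0.2626 = 2.6396

Verification: ln(2) / 2.6396 = 0.2626 ✓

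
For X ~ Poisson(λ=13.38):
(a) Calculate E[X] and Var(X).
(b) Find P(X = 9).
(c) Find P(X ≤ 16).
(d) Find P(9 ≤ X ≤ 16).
(a) E[X] = 13.3800, Var(X) = 13.3800
(b) P(X = 9) = 0.058544
(c) P(X ≤ 16) = 0.807008
(d) P(9 ≤ X ≤ 16) = 0.723400

We have X ~ Poisson(λ=13.38).

(a) Moments:
E[X] = 13.3800
Var(X) = 13.3800
σ = √Var(X) = 3.6579

(b) Point probability using PMF:
P(X = 9) = 0.058544

(c) Cumulative probability using CDF:
P(X ≤ 16) = F(16) = 0.807008

(d) Range probability:
P(9 ≤ X ≤ 16) = P(X ≤ 16) - P(X ≤ 8)
                   = F(16) - F(8)
                   = 0.807008 - 0.083608
                   = 0.723400

This means approximately 72.3% of outcomes fall in the interval [9, 16].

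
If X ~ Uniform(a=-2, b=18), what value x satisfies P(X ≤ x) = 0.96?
17.2000

We have X ~ Uniform(a=-2, b=18).

We want to find x such that P(X ≤ x) = 0.96.

This is the 96th percentile, which means 96% of values fall below this point.

Using the inverse CDF (quantile function):
x = F⁻¹(0.96) = 17.2000

Verification: P(X ≤ 17.2000) = 0.96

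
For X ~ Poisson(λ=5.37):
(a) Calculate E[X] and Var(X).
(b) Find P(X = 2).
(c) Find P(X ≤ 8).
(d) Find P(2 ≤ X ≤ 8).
(a) E[X] = 5.3700, Var(X) = 5.3700
(b) P(X = 2) = 0.067105
(c) P(X ≤ 8) = 0.905062
(d) P(2 ≤ X ≤ 8) = 0.875416

We have X ~ Poisson(λ=5.37).

(a) Moments:
E[X] = 5.3700
Var(X) = 5.3700
σ = √Var(X) = 2.3173

(b) Point probability using PMF:
P(X = 2) = 0.067105

(c) Cumulative probability using CDF:
P(X ≤ 8) = F(8) = 0.905062

(d) Range probability:
P(2 ≤ X ≤ 8) = P(X ≤ 8) - P(X ≤ 1)
                   = F(8) - F(1)
                   = 0.905062 - 0.029647
                   = 0.875416

This means approximately 87.5% of outcomes fall in the interval [2, 8].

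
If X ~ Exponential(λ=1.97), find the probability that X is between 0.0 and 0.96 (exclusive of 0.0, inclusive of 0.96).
0.849109

We have X ~ Exponential(λ=1.97).

To find P(0.0 < X ≤ 0.96), we use:
P(0.0 < X ≤ 0.96) = P(X ≤ 0.96) - P(X ≤ 0.0)
                 = F(0.96) - F(0.0)
                 = 0.849109 - 0.000000
                 = 0.849109

So there's approximately a 84.9% chance that X falls in this range.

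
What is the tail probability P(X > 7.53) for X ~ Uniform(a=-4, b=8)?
0.039167

We have X ~ Uniform(a=-4, b=8).

P(X > 7.53) = 1 - P(X ≤ 7.53)
                = 1 - F(7.53)
                = 1 - 0.960833
                = 0.039167

So there's approximately a 3.9% chance that X exceeds 7.53.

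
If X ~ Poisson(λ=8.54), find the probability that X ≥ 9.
0.482389

We have X ~ Poisson(λ=8.54).

For discrete distributions, P(X ≥ 9) = 1 - P(X ≤ 8).

P(X ≤ 8) = 0.517611
P(X ≥ 9) = 1 - 0.517611 = 0.482389

So there's approximately a 48.2% chance that X is at least 9.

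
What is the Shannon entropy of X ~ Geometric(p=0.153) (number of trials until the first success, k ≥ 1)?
2.7966 nats

We have X ~ Geometric(p=0.153) (number of trials until the first success, k ≥ 1).

The Shannon entropy measures the uncertainty or information content of the distribution.

For a Geometric distribution with p=0.153 (number of trials until the first success, k ≥ 1):
H(X) = 2.7966 nats

(In bits, this would be 4.0346 bits.)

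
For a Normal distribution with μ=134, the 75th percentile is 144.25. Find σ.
σ = 15.1967

For X ~ Normal(μ, σ), the p-th percentile satisfies x = μ + z_p × σ,
where z_p = Φ⁻¹(p) is the standard normal quantile.

Step 1: z_{0.75} = Φ⁻¹(0.75) = 0.6745

Step 2: Solve for σ:
144.25 = 134 + 0.6745 × σ
σ = (144.25 - 134) / 0.6745
σ = 10.25 / 0.6745
σ = 15.1967

Verification: μ + z × σ = 134 + 0.6745 × 15.1967 = 144.25 ✓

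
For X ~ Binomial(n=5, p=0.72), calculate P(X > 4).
0.193492

We have X ~ Binomial(n=5, p=0.72).

P(X > 4) = 1 - P(X ≤ 4)
                = 1 - F(4)
                = 1 - 0.806508
                = 0.193492

So there's approximately a 19.3% chance that X exceeds 4.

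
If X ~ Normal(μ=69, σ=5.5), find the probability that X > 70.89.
0.365560

We have X ~ Normal(μ=69, σ=5.5).

P(X > 70.89) = 1 - P(X ≤ 70.89)
                = 1 - F(70.89)
                = 1 - 0.634440
                = 0.365560

So there's approximately a 36.6% chance that X exceeds 70.89.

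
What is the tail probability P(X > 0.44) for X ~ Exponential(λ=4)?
0.172045

We have X ~ Exponential(λ=4).

P(X > 0.44) = 1 - P(X ≤ 0.44)
                = 1 - F(0.44)
                = 1 - 0.827955
                = 0.172045

So there's approximately a 17.2% chance that X exceeds 0.44.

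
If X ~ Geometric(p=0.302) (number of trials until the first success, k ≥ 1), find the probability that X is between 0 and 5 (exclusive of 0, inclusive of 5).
0.834317

We have X ~ Geometric(p=0.302) (number of trials until the first success, k ≥ 1).

To find P(0 < X ≤ 5), we use:
P(0 < X ≤ 5) = P(X ≤ 5) - P(X ≤ 0)
                 = F(5) - F(0)
                 = 0.834317 - 0.000000
                 = 0.834317

So there's approximately a 83.4% chance that X falls in this range.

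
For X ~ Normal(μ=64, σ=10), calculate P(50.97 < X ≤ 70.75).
0.653875

We have X ~ Normal(μ=64, σ=10).

To find P(50.97 < X ≤ 70.75), we use:
P(50.97 < X ≤ 70.75) = P(X ≤ 70.75) - P(X ≤ 50.97)
                 = F(70.75) - F(50.97)
                 = 0.750162 - 0.096287
                 = 0.653875

So there's approximately a 65.4% chance that X falls in this range.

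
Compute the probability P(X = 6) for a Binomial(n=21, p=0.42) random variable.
0.084222

We have X ~ Binomial(n=21, p=0.42).

For a Binomial distribution, the PMF gives us the probability of each outcome.

Using the PMF formula:
P(X = 6) = 0.084222

Rounded to 4 decimal places: 0.0842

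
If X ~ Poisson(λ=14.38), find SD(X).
3.7921

We have X ~ Poisson(λ=14.38).

For a Poisson distribution with λ=14.38:
σ = √Var(X) = 3.7921

The standard deviation is the square root of the variance.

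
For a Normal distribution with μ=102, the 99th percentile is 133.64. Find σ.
σ = 13.6007

For X ~ Normal(μ, σ), the p-th percentile satisfies x = μ + z_p × σ,
where z_p = Φ⁻¹(p) is the standard normal quantile.

Step 1: z_{0.99} = Φ⁻¹(0.99) = 2.3263

Step 2: Solve for σ:
133.64 = 102 + 2.3263 × σ
σ = (133.64 - 102) / 2.3263
σ = 31.64 / 2.3263
σ = 13.6007

Verification: μ + z × σ = 102 + 2.3263 × 13.6007 = 133.64 ✓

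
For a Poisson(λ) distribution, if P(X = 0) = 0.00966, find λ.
λ = 4.6398

For a Poisson(λ) distribution, the PMF at 0 is:
P(X = 0) = λ^0 e^(-λ) / 0! = e^(-λ)

Given P(X = 0) = 0.00966:
e^(-λ) = 0.00966
-λ = ln(0.00966)
λ = -ln(0.00966) = 4.6398

Verification: e^(-4.6398) = 0.00966 ✓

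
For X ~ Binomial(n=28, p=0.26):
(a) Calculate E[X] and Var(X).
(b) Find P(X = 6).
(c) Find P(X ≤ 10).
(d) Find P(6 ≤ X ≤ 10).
(a) E[X] = 7.2800, Var(X) = 5.3872
(b) P(X = 6) = 0.154518
(c) P(X ≤ 10) = 0.913674
(d) P(6 ≤ X ≤ 10) = 0.687407

We have X ~ Binomial(n=28, p=0.26).

(a) Moments:
E[X] = 7.2800
Var(X) = 5.3872
σ = √Var(X) = 2.3210

(b) Point probability using PMF:
P(X = 6) = 0.154518

(c) Cumulative probability using CDF:
P(X ≤ 10) = F(10) = 0.913674

(d) Range probability:
P(6 ≤ X ≤ 10) = P(X ≤ 10) - P(X ≤ 5)
                   = F(10) - F(5)
                   = 0.913674 - 0.226267
                   = 0.687407

This means approximately 68.7% of outcomes fall in the interval [6, 10].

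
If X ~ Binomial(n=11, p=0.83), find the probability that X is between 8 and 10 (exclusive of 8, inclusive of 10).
0.587292

We have X ~ Binomial(n=11, p=0.83).

To find P(8 < X ≤ 10), we use:
P(8 < X ≤ 10) = P(X ≤ 10) - P(X ≤ 8)
                 = F(10) - F(8)
                 = 0.871217 - 0.283925
                 = 0.587292

So there's approximately a 58.7% chance that X falls in this range.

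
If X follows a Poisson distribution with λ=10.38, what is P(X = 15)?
0.041542

We have X ~ Poisson(λ=10.38).

For a Poisson distribution, the PMF gives us the probability of each outcome.

Using the PMF formula:
P(X = 15) = 0.041542

Rounded to 4 decimal places: 0.0415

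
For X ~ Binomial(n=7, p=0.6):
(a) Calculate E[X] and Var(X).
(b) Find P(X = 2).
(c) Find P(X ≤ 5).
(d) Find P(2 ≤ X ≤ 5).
(a) E[X] = 4.2000, Var(X) = 1.6800
(b) P(X = 2) = 0.077414
(c) P(X ≤ 5) = 0.841370
(d) P(2 ≤ X ≤ 5) = 0.822528

We have X ~ Binomial(n=7, p=0.6).

(a) Moments:
E[X] = 4.2000
Var(X) = 1.6800
σ = √Var(X) = 1.2961

(b) Point probability using PMF:
P(X = 2) = 0.077414

(c) Cumulative probability using CDF:
P(X ≤ 5) = F(5) = 0.841370

(d) Range probability:
P(2 ≤ X ≤ 5) = P(X ≤ 5) - P(X ≤ 1)
                   = F(5) - F(1)
                   = 0.841370 - 0.018842
                   = 0.822528

This means approximately 82.3% of outcomes fall in the interval [2, 5].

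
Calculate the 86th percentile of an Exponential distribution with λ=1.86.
1.0570

We have X ~ Exponential(λ=1.86).

We want to find x such that P(X ≤ x) = 0.86.

This is the 86th percentile, which means 86% of values fall below this point.

Using the inverse CDF (quantile function):
x = F⁻¹(0.86) = 1.0570

Verification: P(X ≤ 1.0570) = 0.86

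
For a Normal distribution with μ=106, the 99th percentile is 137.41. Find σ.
σ = 13.5018

For X ~ Normal(μ, σ), the p-th percentile satisfies x = μ + z_p × σ,
where z_p = Φ⁻¹(p) is the standard normal quantile.

Step 1: z_{0.99} = Φ⁻¹(0.99) = 2.3263

Step 2: Solve for σ:
137.41 = 106 + 2.3263 × σ
σ = (137.41 - 106) / 2.3263
σ = 31.41 / 2.3263
σ = 13.5018

Verification: μ + z × σ = 106 + 2.3263 × 13.5018 = 137.41 ✓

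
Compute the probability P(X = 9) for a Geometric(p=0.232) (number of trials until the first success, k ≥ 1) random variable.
0.028079

We have X ~ Geometric(p=0.232) (number of trials until the first success, k ≥ 1).

For a Geometric distribution, the PMF gives us the probability of each outcome.

Using the PMF formula:
P(X = 9) = 0.028079

Rounded to 4 decimal places: 0.0281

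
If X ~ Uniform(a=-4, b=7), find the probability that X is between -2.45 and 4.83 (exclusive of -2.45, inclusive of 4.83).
0.661818

We have X ~ Uniform(a=-4, b=7).

To find P(-2.45 < X ≤ 4.83), we use:
P(-2.45 < X ≤ 4.83) = P(X ≤ 4.83) - P(X ≤ -2.45)
                 = F(4.83) - F(-2.45)
                 = 0.802727 - 0.140909
                 = 0.661818

So there's approximately a 66.2% chance that X falls in this range.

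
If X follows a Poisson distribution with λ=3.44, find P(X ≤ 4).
0.736723

We have X ~ Poisson(λ=3.44).

The CDF gives us P(X ≤ k).

Using the CDF:
P(X ≤ 4) = 0.736723

This means there's approximately a 73.7% chance that X is at most 4.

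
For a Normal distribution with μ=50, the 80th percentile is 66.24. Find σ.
σ = 19.2961

For X ~ Normal(μ, σ), the p-th percentile satisfies x = μ + z_p × σ,
where z_p = Φ⁻¹(p) is the standard normal quantile.

Step 1: z_{0.8} = Φ⁻¹(0.8) = 0.8416

Step 2: Solve for σ:
66.24 = 50 + 0.8416 × σ
σ = (66.24 - 50) / 0.8416
σ = 16.24 / 0.8416
σ = 19.2961

Verification: μ + z × σ = 50 + 0.8416 × 19.2961 = 66.24 ✓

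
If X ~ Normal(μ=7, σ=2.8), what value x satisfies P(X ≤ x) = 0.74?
8.8014

We have X ~ Normal(μ=7, σ=2.8).

We want to find x such that P(X ≤ x) = 0.74.

This is the 74th percentile, which means 74% of values fall below this point.

Using the inverse CDF (quantile function):
x = F⁻¹(0.74) = 8.8014

Verification: P(X ≤ 8.8014) = 0.74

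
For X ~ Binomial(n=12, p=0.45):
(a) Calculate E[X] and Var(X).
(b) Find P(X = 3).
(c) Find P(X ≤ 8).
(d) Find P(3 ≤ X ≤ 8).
(a) E[X] = 5.4000, Var(X) = 2.9700
(b) P(X = 3) = 0.092326
(c) P(X ≤ 8) = 0.964425
(d) P(3 ≤ X ≤ 8) = 0.922283

We have X ~ Binomial(n=12, p=0.45).

(a) Moments:
E[X] = 5.4000
Var(X) = 2.9700
σ = √Var(X) = 1.7234

(b) Point probability using PMF:
P(X = 3) = 0.092326

(c) Cumulative probability using CDF:
P(X ≤ 8) = F(8) = 0.964425

(d) Range probability:
P(3 ≤ X ≤ 8) = P(X ≤ 8) - P(X ≤ 2)
                   = F(8) - F(2)
                   = 0.964425 - 0.042142
                   = 0.922283

This means approximately 92.2% of outcomes fall in the interval [3, 8].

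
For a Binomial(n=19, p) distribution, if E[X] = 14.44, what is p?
p = 0.76

For a Binomial(n, p) distribution:
E[X] = n × p

Given n = 19 and E[X] = 14.44:
14.44 = 19 × p
p = 14.44 / 19 = 0.76

Verification: Binomial(19, 0.76) has E[X] = 14.44 ✓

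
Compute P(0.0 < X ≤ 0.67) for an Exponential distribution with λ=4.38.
0.946848

We have X ~ Exponential(λ=4.38).

To find P(0.0 < X ≤ 0.67), we use:
P(0.0 < X ≤ 0.67) = P(X ≤ 0.67) - P(X ≤ 0.0)
                 = F(0.67) - F(0.0)
                 = 0.946848 - 0.000000
                 = 0.946848

So there's approximately a 94.7% chance that X falls in this range.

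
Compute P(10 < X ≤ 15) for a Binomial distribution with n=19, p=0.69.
0.785302

We have X ~ Binomial(n=19, p=0.69).

To find P(10 < X ≤ 15), we use:
P(10 < X ≤ 15) = P(X ≤ 15) - P(X ≤ 10)
                 = F(15) - F(10)
                 = 0.885590 - 0.100288
                 = 0.785302

So there's approximately a 78.5% chance that X falls in this range.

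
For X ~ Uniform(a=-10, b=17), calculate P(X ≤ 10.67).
0.765556

We have X ~ Uniform(a=-10, b=17).

The CDF gives us P(X ≤ k).

Using the CDF:
P(X ≤ 10.67) = 0.765556

This means there's approximately a 76.6% chance that X is at most 10.67.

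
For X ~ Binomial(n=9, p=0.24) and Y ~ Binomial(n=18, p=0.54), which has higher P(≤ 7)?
X has higher probability (P(X ≤ 7) = 0.9999 > P(Y ≤ 7) = 0.1470)

Compute P(≤ 7) for each distribution:

X ~ Binomial(n=9, p=0.24):
P(X ≤ 7) = 0.9999

Y ~ Binomial(n=18, p=0.54):
P(Y ≤ 7) = 0.1470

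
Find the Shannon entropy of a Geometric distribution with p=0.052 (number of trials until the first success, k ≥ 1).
3.9300 nats

We have X ~ Geometric(p=0.052) (number of trials until the first success, k ≥ 1).

The Shannon entropy measures the uncertainty or information content of the distribution.

For a Geometric distribution with p=0.052 (number of trials until the first success, k ≥ 1):
H(X) = 3.9300 nats

(In bits, this would be 5.6699 bits.)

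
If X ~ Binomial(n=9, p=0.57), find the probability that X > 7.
0.049475

We have X ~ Binomial(n=9, p=0.57).

P(X > 7) = 1 - P(X ≤ 7)
                = 1 - F(7)
                = 1 - 0.950525
                = 0.049475

So there's approximately a 4.9% chance that X exceeds 7.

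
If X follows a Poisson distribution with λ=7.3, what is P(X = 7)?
0.148074

We have X ~ Poisson(λ=7.3).

For a Poisson distribution, the PMF gives us the probability of each outcome.

Using the PMF formula:
P(X = 7) = 0.148074

Rounded to 4 decimal places: 0.1481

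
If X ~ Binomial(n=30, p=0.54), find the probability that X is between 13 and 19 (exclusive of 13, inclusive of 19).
0.726055

We have X ~ Binomial(n=30, p=0.54).

To find P(13 < X ≤ 19), we use:
P(13 < X ≤ 19) = P(X ≤ 19) - P(X ≤ 13)
                 = F(19) - F(13)
                 = 0.887371 - 0.161315
                 = 0.726055

So there's approximately a 72.6% chance that X falls in this range.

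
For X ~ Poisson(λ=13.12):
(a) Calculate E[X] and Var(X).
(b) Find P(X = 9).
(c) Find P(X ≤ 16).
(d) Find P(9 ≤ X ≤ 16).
(a) E[X] = 13.1200, Var(X) = 13.1200
(b) P(X = 9) = 0.063635
(c) P(X ≤ 16) = 0.826748
(d) P(9 ≤ X ≤ 16) = 0.732353

We have X ~ Poisson(λ=13.12).

(a) Moments:
E[X] = 13.1200
Var(X) = 13.1200
σ = √Var(X) = 3.6222

(b) Point probability using PMF:
P(X = 9) = 0.063635

(c) Cumulative probability using CDF:
P(X ≤ 16) = F(16) = 0.826748

(d) Range probability:
P(9 ≤ X ≤ 16) = P(X ≤ 16) - P(X ≤ 8)
                   = F(16) - F(8)
                   = 0.826748 - 0.094396
                   = 0.732353

This means approximately 73.2% of outcomes fall in the interval [9, 16].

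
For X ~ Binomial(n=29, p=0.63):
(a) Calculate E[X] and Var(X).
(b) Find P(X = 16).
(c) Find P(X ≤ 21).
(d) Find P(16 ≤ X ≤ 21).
(a) E[X] = 18.2700, Var(X) = 6.7599
(b) P(X = 16) = 0.101791
(c) P(X ≤ 21) = 0.895156
(d) P(16 ≤ X ≤ 21) = 0.751491

We have X ~ Binomial(n=29, p=0.63).

(a) Moments:
E[X] = 18.2700
Var(X) = 6.7599
σ = √Var(X) = 2.6000

(b) Point probability using PMF:
P(X = 16) = 0.101791

(c) Cumulative probability using CDF:
P(X ≤ 21) = F(21) = 0.895156

(d) Range probability:
P(16 ≤ X ≤ 21) = P(X ≤ 21) - P(X ≤ 15)
                   = F(21) - F(15)
                   = 0.895156 - 0.143665
                   = 0.751491

This means approximately 75.1% of outcomes fall in the interval [16, 21].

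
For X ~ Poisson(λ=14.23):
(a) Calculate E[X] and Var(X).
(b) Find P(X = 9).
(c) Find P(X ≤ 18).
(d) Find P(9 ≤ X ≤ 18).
(a) E[X] = 14.2300, Var(X) = 14.2300
(b) P(X = 9) = 0.043558
(c) P(X ≤ 18) = 0.869474
(d) P(9 ≤ X ≤ 18) = 0.814082

We have X ~ Poisson(λ=14.23).

(a) Moments:
E[X] = 14.2300
Var(X) = 14.2300
σ = √Var(X) = 3.7723

(b) Point probability using PMF:
P(X = 9) = 0.043558

(c) Cumulative probability using CDF:
P(X ≤ 18) = F(18) = 0.869474

(d) Range probability:
P(9 ≤ X ≤ 18) = P(X ≤ 18) - P(X ≤ 8)
                   = F(18) - F(8)
                   = 0.869474 - 0.055391
                   = 0.814082

This means approximately 81.4% of outcomes fall in the interval [9, 18].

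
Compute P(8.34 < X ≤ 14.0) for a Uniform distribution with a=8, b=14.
0.943333

We have X ~ Uniform(a=8, b=14).

To find P(8.34 < X ≤ 14.0), we use:
P(8.34 < X ≤ 14.0) = P(X ≤ 14.0) - P(X ≤ 8.34)
                 = F(14.0) - F(8.34)
                 = 1.000000 - 0.056667
                 = 0.943333

So there's approximately a 94.3% chance that X falls in this range.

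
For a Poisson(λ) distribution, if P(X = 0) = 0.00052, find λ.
λ = 7.5617

For a Poisson(λ) distribution, the PMF at 0 is:
P(X = 0) = λ^0 e^(-λ) / 0! = e^(-λ)

Given P(X = 0) = 0.00052:
e^(-λ) = 0.00052
-λ = ln(0.00052)
λ = -ln(0.00052) = 7.5617

Verification: e^(-7.5617) = 0.00052 ✓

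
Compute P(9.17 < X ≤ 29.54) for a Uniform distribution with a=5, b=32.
0.754444

We have X ~ Uniform(a=5, b=32).

To find P(9.17 < X ≤ 29.54), we use:
P(9.17 < X ≤ 29.54) = P(X ≤ 29.54) - P(X ≤ 9.17)
                 = F(29.54) - F(9.17)
                 = 0.908889 - 0.154444
                 = 0.754444

So there's approximately a 75.4% chance that X falls in this range.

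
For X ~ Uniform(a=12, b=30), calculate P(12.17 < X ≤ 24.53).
0.686667

We have X ~ Uniform(a=12, b=30).

To find P(12.17 < X ≤ 24.53), we use:
P(12.17 < X ≤ 24.53) = P(X ≤ 24.53) - P(X ≤ 12.17)
                 = F(24.53) - F(12.17)
                 = 0.696111 - 0.009444
                 = 0.686667

So there's approximately a 68.7% chance that X falls in this range.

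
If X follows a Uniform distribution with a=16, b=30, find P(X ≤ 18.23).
0.159286

We have X ~ Uniform(a=16, b=30).

The CDF gives us P(X ≤ k).

Using the CDF:
P(X ≤ 18.23) = 0.159286

This means there's approximately a 15.9% chance that X is at most 18.23.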